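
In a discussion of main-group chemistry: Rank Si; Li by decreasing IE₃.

Li > Si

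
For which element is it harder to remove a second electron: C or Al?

Consider each +1 ion: C⁺ still has 3 valence electrons; Al⁺ still has 2 valence electrons.
All are still removing valence electrons, so compare the +1 ions as you would atoms: IE_2 generally rises across a period (higher Z_eff) and falls down a group (larger shell), subject to the usual subshell exceptions.
Valence configurations: C⁺ [He]2s²2p¹, Al⁺ [Ne]3s².
Approximate IE_2 values (kJ/mol): C 2353, Al 1817.
Hence IE_2: Al < C.

C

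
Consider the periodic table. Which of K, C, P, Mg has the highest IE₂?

K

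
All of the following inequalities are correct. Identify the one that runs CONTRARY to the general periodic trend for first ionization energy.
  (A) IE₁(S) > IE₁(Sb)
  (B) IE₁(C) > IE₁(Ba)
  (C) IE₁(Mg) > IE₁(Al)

(C)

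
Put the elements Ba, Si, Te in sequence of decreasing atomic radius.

Ba, Te, Si

Si is in period 3, group 14; Te is in period 5, group 16; Ba is in period 6, group 2.
Atomic radius shrinks across a period as nuclear charge pulls the same shell inward, and grows down a group as new shells are added.
Neither a single period nor a single group — weigh both effects.
Te > Si: the two effects oppose for this pair; the down-group effect wins (136 vs 116 pm).
Ba > Te: relative to Te, both the across-period and down-group shifts push Ba's atomic radius up.
Tabulated atomic radius (pm): Si 116, Te 136, Ba 196.
So from largest to smallest: Ba > Te > Si.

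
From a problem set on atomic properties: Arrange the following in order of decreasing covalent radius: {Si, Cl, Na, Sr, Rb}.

Na is in period 3, group 1; Si is in period 3, group 14; Cl is in period 3, group 17; Rb is in period 5, group 1; Sr is in period 5, group 2.
Atomic radius shrinks across a period as nuclear charge pulls the same shell inward, and grows down a group as new shells are added.
Here both period and group differ, so the two effects have to be weighed against each other.
Si > Cl: both are in period 3; the period trend gives Si the larger value.
Na > Si: both are in period 3; the period trend gives Na the larger value.
Sr > Na: period and group pull opposite ways; the down-group shift dominates (185 vs 155 pm).
Rb > Sr: both are in period 5; the period trend gives Rb the larger value.
For reference (pm): Na 155, Si 116, Cl 99, Rb 210, Sr 185.
So from largest to smallest: Rb > Sr > Na > Si > Cl.

Rb > Sr > Na > Si > Cl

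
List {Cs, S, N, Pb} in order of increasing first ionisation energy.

Cs < Pb < S < N

N is in period 2, group 15; S is in period 3, group 16; Cs is in period 6, group 1; Pb is in period 6, group 14.
Across a period the outer electron is held more tightly (higher IE₁); down a group it sits in a higher shell, more shielded, and comes off more easily.
Neither a single period nor a single group — weigh both effects.
Pb > Cs: Pb lies to the right of Cs in period 6, so the across-period effect alone puts Pb higher.
S > Pb: relative to Pb, both the across-period and down-group shifts push S's first ionization energy up.
N > S: period and group pull opposite ways; the down-group shift dominates (1402 vs 1000 kJ/mol).
For reference (kJ/mol): N 1402, S 1000, Cs 376, Pb 716.
So from lowest to highest: Cs < Pb < S < N.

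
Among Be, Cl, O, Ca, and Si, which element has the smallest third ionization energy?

Si

IE_3 is the cost of taking one more electron from the +2 cation: Be²⁺ is the bare [He] core; Cl²⁺ still has 5 valence electrons; O²⁺ still has 4 valence electrons; Ca²⁺ is the bare [Ar] core; Si²⁺ still has 2 valence electrons.
Usually core removal costs more than valence removal, but here the competition is close: a tightly held n=2 valence electron can cost more to remove than an n=3 core electron, so the actual values have to decide it.
Valence configurations: Cl²⁺ [Ne]3s²3p³, O²⁺ [He]2s²2p², Si²⁺ [Ne]3s².
The numbers (kJ/mol): Be 14849, Cl 3822, O 5300, Ca 4912, Si 3232.
Putting it together, IE_3: Si < Cl < Ca < O < Be.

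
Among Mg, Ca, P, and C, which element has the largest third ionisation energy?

Mg

Consider each +2 ion: Mg²⁺ is the bare [Ne] core; Ca²⁺ is the bare [Ar] core; P²⁺ still has 3 valence electrons; C²⁺ still has 2 valence electrons.
Breaking into a closed-shell core is much more expensive than removing a leftover valence electron — Ca and Mg have the largest IE_3 here.
Valence configurations: P²⁺ [Ne]3s²3p¹, C²⁺ [He]2s².
Tabulated IE_3 (kJ/mol): Mg 7733, Ca 4912, P 2914, C 4620.
Hence IE_3: P < C < Ca < Mg.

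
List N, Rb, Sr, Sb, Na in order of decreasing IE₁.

N > Sb > Sr > Na > Rb

First ionization energy rises across a period (greater Z_eff holds electrons more tightly) and falls down a group (valence electrons are farther from the nucleus).
These span different periods and groups, so the two trends combine.
Na > Rb: they share group 1; the group trend gives Na the larger value.
Sr > Na: period and group pull opposite ways; the across-period shift dominates (550 vs 496 kJ/mol).
Sb > Sr: both are in period 5; the period trend gives Sb the larger value.
N > Sb: N sits above Sb in group 15, so the down-group effect alone puts N higher.
Tabulated first ionization energy (kJ/mol): N 1402, Na 496, Rb 403, Sr 550, Sb 831.
So from highest to lowest: N > Sb > Sr > Na > Rb.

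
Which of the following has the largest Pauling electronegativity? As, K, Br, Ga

Br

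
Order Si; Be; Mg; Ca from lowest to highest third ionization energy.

IE_3 is the cost of taking one more electron from the +2 cation: Si²⁺ still has 2 valence electrons; Be²⁺ is the bare [He] core; Mg²⁺ is the bare [Ne] core; Ca²⁺ is the bare [Ar] core.
Breaking into a closed-shell core is much more expensive than removing a leftover valence electron — Ca, Mg and Be have the largest IE_3 here.
Approximate IE_3 values (kJ/mol): Si 3232, Be 14849, Mg 7733, Ca 4912.
Putting it together, IE_3: Si < Ca < Mg < Be.

Si, Ca, Mg, Be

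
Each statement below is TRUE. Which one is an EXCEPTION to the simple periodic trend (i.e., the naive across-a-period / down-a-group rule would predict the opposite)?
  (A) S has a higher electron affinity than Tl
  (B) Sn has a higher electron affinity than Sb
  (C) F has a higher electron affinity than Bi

The general trend: electron affinity increases across a period and decreases down a group.
(A) S (period 3, group 16) vs Tl (period 6, group 13): the stated order agrees with the simple trend.
(B) Sn (period 5, group 14) vs Sb (period 5, group 15): the stated order contradicts the simple trend.
(C) F (period 2, group 17) vs Bi (period 6, group 15): the stated order agrees with the simple trend.
The exception is (B): adding an electron to Sb's half-filled 5p³ is unfavourable, so Sn has the more exothermic EA.

(B)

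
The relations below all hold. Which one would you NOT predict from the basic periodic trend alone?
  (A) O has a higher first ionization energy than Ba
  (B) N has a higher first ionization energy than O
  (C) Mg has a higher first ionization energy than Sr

The general trend: first ionization energy increases across a period and decreases down a group.
(A) O (period 2, group 16) vs Ba (period 6, group 2): the stated order agrees with the simple trend.
(B) N (period 2, group 15) vs O (period 2, group 16): the stated order contradicts the simple trend.
(C) Mg (period 3, group 2) vs Sr (period 5, group 2): the stated order agrees with the simple trend.
The exception is (B): pairing an electron in O's 2p⁴ costs repulsion energy, so O ionizes more easily than half-filled N (2p³).

(B)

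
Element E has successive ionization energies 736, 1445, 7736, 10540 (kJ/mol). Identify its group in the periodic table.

Look for the largest jump between consecutive ionization energies: IE3/IE2 ≈ 5.4, far larger than any earlier ratio.
That jump marks the point where a core electron is being removed. So the atom has 2 valence electrons.
A main-group element with 2 valence electrons is in group 2.

Group 2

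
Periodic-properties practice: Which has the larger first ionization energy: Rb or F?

F

F is in period 2, group 17; Rb is in period 5, group 1.
Removing the outermost electron gets harder across a period and easier down a group.
Neither a single period nor a single group — weigh both effects.
F > Rb: relative to Rb, both the across-period and down-group shifts push F's first ionization energy up.
Approximate values (kJ/mol): F 1681, Rb 403.
So F has the larger first ionization energy (F > Rb).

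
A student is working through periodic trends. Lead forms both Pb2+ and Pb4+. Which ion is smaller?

Both ions have Z = 82 protons, but Pb4+ has lost more electrons, so its remaining electrons feel a larger effective nuclear charge per electron and are pulled in more tightly.
Higher positive charge → smaller ion, so Pb2+ > Pb4+.

Pb4+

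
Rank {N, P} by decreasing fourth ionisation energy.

IE_4 is the cost of taking one more electron from the +3 cation: N³⁺ still has 2 valence electrons; P³⁺ still has 2 valence electrons.
All are still removing valence electrons, so compare the +3 ions as you would atoms: IE_4 generally rises across a period (higher Z_eff) and falls down a group (larger shell), subject to the usual subshell exceptions.
Valence configurations: N³⁺ [He]2s², P³⁺ [Ne]3s².
Tabulated IE_4 (kJ/mol): N 7475, P 4964.
Overall IE_4 order: P < N.

N > P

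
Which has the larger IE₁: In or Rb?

In

Rb is in period 5, group 1; In is in period 5, group 13.
Removing the outermost electron gets harder across a period and easier down a group.
All lie in period 5, so first ionization energy increases left to right.
So In has the larger IE₁ (In > Rb).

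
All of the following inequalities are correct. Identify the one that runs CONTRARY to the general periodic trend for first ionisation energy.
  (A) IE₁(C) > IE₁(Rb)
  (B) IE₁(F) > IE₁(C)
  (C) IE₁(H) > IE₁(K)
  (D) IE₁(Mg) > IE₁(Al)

(D)

The general trend: first ionisation energy increases across a period and decreases down a group.
(A) C (period 2, group 14) vs Rb (period 5, group 1): the stated order agrees with the simple trend.
(B) F (period 2, group 17) vs C (period 2, group 14): the stated order agrees with the simple trend.
(C) H (period 1, group 1) vs K (period 4, group 1): the stated order agrees with the simple trend.
(D) Mg (period 3, group 2) vs Al (period 3, group 13): the stated order contradicts the simple trend.
The exception is (D): Al's single 3p electron is easier to remove than one from Mg's filled 3s².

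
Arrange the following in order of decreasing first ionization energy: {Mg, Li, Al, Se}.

Se, Mg, Al, Li

Li is in period 2, group 1; Mg is in period 3, group 2; Al is in period 3, group 13; Se is in period 4, group 16.
IE₁ increases left→right with effective nuclear charge and decreases top→bottom as the valence shell moves farther out.
These span different periods and groups, so the two trends combine.
Al > Li: period and group pull opposite ways; the across-period shift dominates (578 vs 520 kJ/mol).
Mg > Al: this pair runs against the simple trend — see the exception note.
Se > Mg: the two effects oppose for this pair; the across-period effect wins (941 vs 738 kJ/mol).
Note the exception: Mg has a higher first ionization energy than Al, contrary to the simple trend — Al's single 3p electron is easier to remove than one from Mg's filled 3s².
For reference (kJ/mol): Li 520, Mg 738, Al 578, Se 941.
So from highest to lowest: Se > Mg > Al > Li.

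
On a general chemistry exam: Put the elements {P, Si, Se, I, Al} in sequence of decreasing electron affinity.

I, Se, Si, P, Al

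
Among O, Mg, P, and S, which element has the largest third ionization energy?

Mg

The third ionization energy removes an electron from the +2 ion. For each element: O²⁺ still has 4 valence electrons; Mg²⁺ is the bare [Ne] core; P²⁺ still has 3 valence electrons; S²⁺ still has 4 valence electrons.
Pulling an electron out of a noble-gas core costs far more than removing a remaining valence electron, so Mg sits at the high end of IE_3.
Valence configurations: O²⁺ [He]2s²2p², P²⁺ [Ne]3s²3p¹, S²⁺ [Ne]3s²3p².
Tabulated IE_3 (kJ/mol): O 5300, Mg 7733, P 2914, S 3357.
Putting it together, IE_3: P < S < O < Mg.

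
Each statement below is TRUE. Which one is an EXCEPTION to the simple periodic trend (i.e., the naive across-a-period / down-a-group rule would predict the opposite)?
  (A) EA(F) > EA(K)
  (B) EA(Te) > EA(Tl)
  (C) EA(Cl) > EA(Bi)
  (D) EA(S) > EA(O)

The general trend: electron affinity increases across a period and decreases down a group.
(A) F (period 2, group 17) vs K (period 4, group 1): the stated order agrees with the simple trend.
(B) Te (period 5, group 16) vs Tl (period 6, group 13): the stated order agrees with the simple trend.
(C) Cl (period 3, group 17) vs Bi (period 6, group 15): the stated order agrees with the simple trend.
(D) S (period 3, group 16) vs O (period 2, group 16): the stated order contradicts the simple trend.
The exception is (D): the compact 2p subshell of O repels the added electron more than S's larger 3p does.

(D)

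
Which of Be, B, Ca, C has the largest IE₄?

B

IE_4 is the cost of taking one more electron from the +3 cation: Be³⁺ is already 1 electron into the core; B³⁺ is the bare [He] core; Ca³⁺ is already 1 electron into the core; C³⁺ still has 1 valence electron.
Core electrons are held far more tightly than valence electrons, so Ca, Be and B top the IE_4 order.
Approximate IE_4 values (kJ/mol): Be 21007, B 25026, Ca 6491, C 6223.
Putting it together, IE_4: C < Ca < Be < B.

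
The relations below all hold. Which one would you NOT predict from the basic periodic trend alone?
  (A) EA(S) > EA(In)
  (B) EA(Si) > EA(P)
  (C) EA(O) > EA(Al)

(B)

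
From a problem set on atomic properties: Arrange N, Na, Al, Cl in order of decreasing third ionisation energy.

Na > N > Cl > Al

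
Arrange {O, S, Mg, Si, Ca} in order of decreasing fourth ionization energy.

Mg > O > Ca > S > Si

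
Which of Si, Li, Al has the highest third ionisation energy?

Li

Consider each +2 ion: Si²⁺ still has 2 valence electrons; Li²⁺ is already 1 electron into the core; Al²⁺ still has 1 valence electron.
Breaking into a closed-shell core is much more expensive than removing a leftover valence electron — Li has the largest IE_3 here.
Valence configurations: Si²⁺ [Ne]3s², Al²⁺ [Ne]3s¹.
The numbers (kJ/mol): Si 3232, Li 11815, Al 2745.
So the third ionization energies run Al < Si < Li.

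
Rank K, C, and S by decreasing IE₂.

K, C, S

Consider each +1 ion: K⁺ is the bare [Ar] core; C⁺ still has 3 valence electrons; S⁺ still has 5 valence electrons.
Breaking into a closed-shell core is much more expensive than removing a leftover valence electron — K has the largest IE_2 here.
Valence configurations: C⁺ [He]2s²2p¹, S⁺ [Ne]3s²3p³.
The numbers (kJ/mol): K 3052, C 2353, S 2252.
Putting it together, IE_2: S < C < K.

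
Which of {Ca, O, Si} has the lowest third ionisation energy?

Si

Consider each +2 ion: Ca²⁺ is the bare [Ar] core; O²⁺ still has 4 valence electrons; Si²⁺ still has 2 valence electrons.
Usually core removal costs more than valence removal, but here the competition is close: a tightly held n=2 valence electron can cost more to remove than an n=3 core electron, so the actual values have to decide it.
Valence configurations: O²⁺ [He]2s²2p², Si²⁺ [Ne]3s².
Approximate IE_3 values (kJ/mol): Ca 4912, O 5300, Si 3232.
Hence IE_3: Si < Ca < O.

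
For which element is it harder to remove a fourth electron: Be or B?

B

After 3 electrons have been removed, what remains? Be³⁺ is already 1 electron into the core; B³⁺ is the bare [He] core.
All of these are removing an electron from a noble-gas core or deeper; the smaller core (lower principal quantum number) is held far more tightly, and within a period the higher nuclear charge binds the same core more tightly.
Tabulated IE_4 (kJ/mol): Be 21007, B 25026.
Hence IE_4: Be < B.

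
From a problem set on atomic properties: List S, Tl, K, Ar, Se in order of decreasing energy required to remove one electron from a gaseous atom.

Ar > S > Se > Tl > K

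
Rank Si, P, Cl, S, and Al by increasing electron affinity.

Atoms with high Z_eff and room in the valence shell (especially the halogens) have the most exothermic electron affinities.
All lie in period 3; the across-period trend (electron affinity increases left to right) applies, with the exception below.
Note the exception: Si has a higher electron affinity than P, contrary to the simple trend — adding an electron to P's half-filled 3p³ is unfavourable, so Si (3p²) has the more exothermic EA.
Tabulated electron affinity (kJ/mol): Al 42, Si 134, P 72, S 200, Cl 349.
So from lowest to highest: Al < P < Si < S < Cl.

Al < P < Si < S < Cl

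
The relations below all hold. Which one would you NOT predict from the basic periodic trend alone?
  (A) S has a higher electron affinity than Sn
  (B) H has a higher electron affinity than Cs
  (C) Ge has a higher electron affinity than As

The general trend: electron affinity increases across a period and decreases down a group.
(A) S (period 3, group 16) vs Sn (period 5, group 14): the stated order agrees with the simple trend.
(B) H (period 1, group 1) vs Cs (period 6, group 1): the stated order agrees with the simple trend.
(C) Ge (period 4, group 14) vs As (period 4, group 15): the stated order contradicts the simple trend.
The exception is (C): adding an electron to As's half-filled 4p³ is unfavourable, so Ge (4p²) has the more exothermic EA.

(C)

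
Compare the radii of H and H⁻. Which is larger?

H⁻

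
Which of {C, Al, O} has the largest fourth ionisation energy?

After 3 electrons have been removed, what remains? C³⁺ still has 1 valence electron; Al³⁺ is the bare [Ne] core; O³⁺ still has 3 valence electrons.
Core electrons are held far more tightly than valence electrons, so Al tops the IE_4 order.
Valence configurations: C³⁺ [He]2s¹, O³⁺ [He]2s²2p¹.
Tabulated IE_4 (kJ/mol): C 6223, Al 11577, O 7469.
So the fourth ionization energies run C < O < Al.

Al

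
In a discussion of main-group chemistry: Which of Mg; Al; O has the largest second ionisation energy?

IE_2 is the cost of taking one more electron from the +1 cation: Mg⁺ still has 1 valence electron; Al⁺ still has 2 valence electrons; O⁺ still has 5 valence electrons.
All are still removing valence electrons, so compare the +1 ions as you would atoms: IE_2 generally rises across a period (higher Z_eff) and falls down a group (larger shell), subject to the usual subshell exceptions.
Valence configurations: Mg⁺ [Ne]3s¹, Al⁺ [Ne]3s², O⁺ [He]2s²2p³.
Tabulated IE_2 (kJ/mol): Mg 1451, Al 1817, O 3388.
Overall IE_2 order: Mg < Al < O.

O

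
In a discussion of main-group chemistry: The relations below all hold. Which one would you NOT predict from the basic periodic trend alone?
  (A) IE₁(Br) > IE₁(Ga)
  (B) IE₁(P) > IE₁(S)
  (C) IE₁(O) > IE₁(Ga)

(B)

The general trend: first ionization energy increases across a period and decreases down a group.
(A) Br (period 4, group 17) vs Ga (period 4, group 13): the stated order agrees with the simple trend.
(B) P (period 3, group 15) vs S (period 3, group 16): the stated order contradicts the simple trend.
(C) O (period 2, group 16) vs Ga (period 4, group 13): the stated order agrees with the simple trend.
The exception is (B): S (3p⁴) ionizes more easily than half-filled P (3p³) because the paired 3p electron in S is pushed out by e⁻–e⁻ repulsion.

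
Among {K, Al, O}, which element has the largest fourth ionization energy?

Al

After 3 electrons have been removed, what remains? K³⁺ is already 2 electrons into the core; Al³⁺ is the bare [Ne] core; O³⁺ still has 3 valence electrons.
Usually core removal costs more than valence removal, but here the competition is close: a tightly held n=2 valence electron can cost more to remove than an n=3 core electron, so the actual values have to decide it.
Tabulated IE_4 (kJ/mol): K 5877, Al 11577, O 7469.
Hence IE_4: K < O < Al.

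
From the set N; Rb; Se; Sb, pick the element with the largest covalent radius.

N is in period 2, group 15; Se is in period 4, group 16; Rb is in period 5, group 1; Sb is in period 5, group 15.
Across a period the added protons contract the valence shell; down a group each new principal shell makes the atom larger.
Neither a single period nor a single group — weigh both effects.
Se > N: the two effects oppose for this pair; the down-group effect wins (116 vs 71 pm).
Sb > Se: both effects reinforce here, so Sb is clearly the larger of the two.
Rb > Sb: both are in period 5; the period trend gives Rb the larger value.
Approximate values (pm): N 71, Se 116, Rb 210, Sb 140.
The largest covalent radius among these belongs to Rb.

Rb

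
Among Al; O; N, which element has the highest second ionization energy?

O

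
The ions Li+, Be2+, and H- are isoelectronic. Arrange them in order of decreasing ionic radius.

H- > Li+ > Be2+

All of these have 2 electrons, so size is governed by nuclear charge alone: the more protons, the stronger the pull on the same electron cloud, and the smaller the ion.
Nuclear charges: Be2+ (Z=4), Li+ (Z=3), H- (Z=1).
Largest to smallest: H- > Li+ > Be2+.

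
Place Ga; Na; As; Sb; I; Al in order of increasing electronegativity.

EN rises left→right (higher Z_eff, smaller atoms) and falls top→bottom (larger, more shielded atoms).
These span different periods and groups, so the two trends combine.
Al > Na: Al lies to the right of Na in period 3, so the across-period effect alone puts Al higher.
Ga > Al: this pair runs against the simple trend — see the exception note.
Sb > Ga: the two effects oppose for this pair; the across-period effect wins (2.05 vs 1.81).
As > Sb: they share group 15; the group trend gives As the larger value.
I > As: period and group pull opposite ways; the across-period shift dominates (2.66 vs 2.18).
Note the exception: Ga has a higher electronegativity than Al, contrary to the simple trend — poor shielding by filled d (and f) subshells raises the heavier element's effective nuclear charge more than the simple down-group trend predicts.
Tabulated electronegativity (Pauling): Na 0.93, Al 1.61, Ga 1.81, As 2.18, Sb 2.05, I 2.66.
So from lowest to highest: Na < Al < Ga < Sb < As < I.

Na < Al < Ga < Sb < As < I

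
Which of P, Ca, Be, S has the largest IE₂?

After 1 electron has been removed, what remains? P⁺ still has 4 valence electrons; Ca⁺ still has 1 valence electron; Be⁺ still has 1 valence electron; S⁺ still has 5 valence electrons.
All are still removing valence electrons, so compare the +1 ions as you would atoms: IE_2 generally rises across a period (higher Z_eff) and falls down a group (larger shell), subject to the usual subshell exceptions.
Valence configurations: P⁺ [Ne]3s²3p², Ca⁺ [Ar]4s¹, Be⁺ [He]2s¹, S⁺ [Ne]3s²3p³.
Tabulated IE_2 (kJ/mol): P 1907, Ca 1145, Be 1757, S 2252.
Overall IE_2 order: Ca < Be < P < S.

S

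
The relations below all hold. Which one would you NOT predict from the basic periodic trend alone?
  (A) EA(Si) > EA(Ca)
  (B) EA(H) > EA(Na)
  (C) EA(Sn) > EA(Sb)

(C)

The general trend: electron affinity increases across a period and decreases down a group.
(A) Si (period 3, group 14) vs Ca (period 4, group 2): the stated order agrees with the simple trend.
(B) H (period 1, group 1) vs Na (period 3, group 1): the stated order agrees with the simple trend.
(C) Sn (period 5, group 14) vs Sb (period 5, group 15): the stated order contradicts the simple trend.
The exception is (C): adding an electron to Sb's half-filled 5p³ is unfavourable, so Sn has the more exothermic EA.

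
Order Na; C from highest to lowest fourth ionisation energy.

Na, C

Consider each +3 ion: Na³⁺ is already 2 electrons into the core; C³⁺ still has 1 valence electron.
Core electrons are held far more tightly than valence electrons, so Na tops the IE_4 order.
Tabulated IE_4 (kJ/mol): Na 9543, C 6223.
Overall IE_4 order: C < Na.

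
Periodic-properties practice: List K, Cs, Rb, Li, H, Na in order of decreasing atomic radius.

Cs > Rb > K > Na > Li > H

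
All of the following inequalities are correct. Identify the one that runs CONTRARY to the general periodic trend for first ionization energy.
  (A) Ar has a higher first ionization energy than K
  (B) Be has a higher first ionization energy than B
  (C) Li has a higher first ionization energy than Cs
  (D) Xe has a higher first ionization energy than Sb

(B)

The general trend: first ionization energy increases across a period and decreases down a group.
(A) Ar (period 3, group 18) vs K (period 4, group 1): the stated order agrees with the simple trend.
(B) Be (period 2, group 2) vs B (period 2, group 13): the stated order contradicts the simple trend.
(C) Li (period 2, group 1) vs Cs (period 6, group 1): the stated order agrees with the simple trend.
(D) Xe (period 5, group 18) vs Sb (period 5, group 15): the stated order agrees with the simple trend.
The exception is (B): removing B's lone 2p electron is easier than breaking Be's filled 2s².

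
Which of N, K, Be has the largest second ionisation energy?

Consider each +1 ion: N⁺ still has 4 valence electrons; K⁺ is the bare [Ar] core; Be⁺ still has 1 valence electron.
Pulling an electron out of a noble-gas core costs far more than removing a remaining valence electron, so K sits at the high end of IE_2.
Valence configurations: N⁺ [He]2s²2p², Be⁺ [He]2s¹.
Approximate IE_2 values (kJ/mol): N 2856, K 3052, Be 1757.
So the second ionization energies run Be < N < K.

K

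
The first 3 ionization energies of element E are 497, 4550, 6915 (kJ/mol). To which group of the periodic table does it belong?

Group 1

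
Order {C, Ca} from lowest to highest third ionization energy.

C < Ca

Consider each +2 ion: C²⁺ still has 2 valence electrons; Ca²⁺ is the bare [Ar] core.
Core electrons are held far more tightly than valence electrons, so Ca tops the IE_3 order.
Approximate IE_3 values (kJ/mol): C 4620, Ca 4912.
Putting it together, IE_3: C < Ca.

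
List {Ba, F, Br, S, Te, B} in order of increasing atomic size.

F < B < S < Br < Te < Ba

Atomic radius shrinks across a period as nuclear charge pulls the same shell inward, and grows down a group as new shells are added.
These span different periods and groups, so the two trends combine.
B > F: B lies to the left of F in period 2, so the across-period effect alone puts B larger.
S > B: period and group pull opposite ways; the down-group shift dominates (103 vs 85 pm).
Br > S: period and group pull opposite ways; the down-group shift dominates (114 vs 103 pm).
Te > Br: both effects reinforce here, so Te is clearly the larger of the two.
Ba > Te: relative to Te, both the across-period and down-group shifts push Ba's atomic radius up.
Approximate values (pm): B 85, F 64, S 103, Br 114, Te 136, Ba 196.
So from smallest to largest: F < B < S < Br < Te < Ba.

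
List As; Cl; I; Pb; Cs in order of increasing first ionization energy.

Cs, Pb, As, I, Cl

Cl is in period 3, group 17; As is in period 4, group 15; I is in period 5, group 17; Cs is in period 6, group 1; Pb is in period 6, group 14.
Across a period the outer electron is held more tightly (higher IE₁); down a group it sits in a higher shell, more shielded, and comes off more easily.
Here both period and group differ, so the two effects have to be weighed against each other.
Pb > Cs: Pb lies to the right of Cs in period 6, so the across-period effect alone puts Pb higher.
As > Pb: both effects reinforce here, so As is clearly the higher of the two.
I > As: period and group pull opposite ways; the across-period shift dominates (1008 vs 947 kJ/mol).
Cl > I: they share group 17; the group trend gives Cl the larger value.
Tabulated first ionization energy (kJ/mol): Cl 1251, As 947, I 1008, Cs 376, Pb 716.
So from lowest to highest: Cs < Pb < As < I < Cl.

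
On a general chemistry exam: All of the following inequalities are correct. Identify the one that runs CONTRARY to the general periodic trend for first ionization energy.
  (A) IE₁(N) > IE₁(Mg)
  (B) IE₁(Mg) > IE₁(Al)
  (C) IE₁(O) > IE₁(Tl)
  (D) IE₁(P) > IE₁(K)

(B)

The general trend: first ionization energy increases across a period and decreases down a group.
(A) N (period 2, group 15) vs Mg (period 3, group 2): the stated order agrees with the simple trend.
(B) Mg (period 3, group 2) vs Al (period 3, group 13): the stated order contradicts the simple trend.
(C) O (period 2, group 16) vs Tl (period 6, group 13): the stated order agrees with the simple trend.
(D) P (period 3, group 15) vs K (period 4, group 1): the stated order agrees with the simple trend.
The exception is (B): Al's single 3p electron is easier to remove than one from Mg's filled 3s².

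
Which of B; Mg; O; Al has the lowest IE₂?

IE_2 is the cost of taking one more electron from the +1 cation: B⁺ still has 2 valence electrons; Mg⁺ still has 1 valence electron; O⁺ still has 5 valence electrons; Al⁺ still has 2 valence electrons.
All are still removing valence electrons, so compare the +1 ions as you would atoms: IE_2 generally rises across a period (higher Z_eff) and falls down a group (larger shell), subject to the usual subshell exceptions.
Valence configurations: B⁺ [He]2s², Mg⁺ [Ne]3s¹, O⁺ [He]2s²2p³, Al⁺ [Ne]3s².
Tabulated IE_2 (kJ/mol): B 2427, Mg 1451, O 3388, Al 1817.
Putting it together, IE_2: Mg < Al < B < O.

Mg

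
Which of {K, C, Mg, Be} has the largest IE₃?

Consider each +2 ion: K²⁺ is already 1 electron into the core; C²⁺ still has 2 valence electrons; Mg²⁺ is the bare [Ne] core; Be²⁺ is the bare [He] core.
Usually core removal costs more than valence removal, but here the competition is close: a tightly held n=2 valence electron can cost more to remove than an n=3 core electron, so the actual values have to decide it.
Tabulated IE_3 (kJ/mol): K 4420, C 4620, Mg 7733, Be 14849.
Hence IE_3: K < C < Mg < Be.

Be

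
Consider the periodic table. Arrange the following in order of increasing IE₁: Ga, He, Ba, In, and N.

He is in period 1, group 18; N is in period 2, group 15; Ga is in period 4, group 13; In is in period 5, group 13; Ba is in period 6, group 2.
Removing the outermost electron gets harder across a period and easier down a group.
These span different periods and groups, so the two trends combine.
In > Ba: relative to Ba, both the across-period and down-group shifts push In's first ionization energy up.
Ga > In: Ga sits above In in group 13, so the down-group effect alone puts Ga higher.
N > Ga: relative to Ga, both the across-period and down-group shifts push N's first ionization energy up.
He > N: relative to N, both the across-period and down-group shifts push He's first ionization energy up.
Approximate values (kJ/mol): He 2372, N 1402, Ga 579, In 558, Ba 503.
So from lowest to highest: Ba < In < Ga < N < He.

Ba, In, Ga, N, He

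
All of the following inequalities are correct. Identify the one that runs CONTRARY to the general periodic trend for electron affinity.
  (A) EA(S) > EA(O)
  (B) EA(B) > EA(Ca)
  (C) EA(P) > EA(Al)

The general trend: electron affinity increases across a period and decreases down a group.
(A) S (period 3, group 16) vs O (period 2, group 16): the stated order contradicts the simple trend.
(B) B (period 2, group 13) vs Ca (period 4, group 2): the stated order agrees with the simple trend.
(C) P (period 3, group 15) vs Al (period 3, group 13): the stated order agrees with the simple trend.
The exception is (A): the compact 2p subshell of O repels the added electron more than S's larger 3p does.

(A)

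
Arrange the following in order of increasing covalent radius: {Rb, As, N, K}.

N < As < K < Rb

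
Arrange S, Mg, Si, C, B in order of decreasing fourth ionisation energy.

B > Mg > C > S > Si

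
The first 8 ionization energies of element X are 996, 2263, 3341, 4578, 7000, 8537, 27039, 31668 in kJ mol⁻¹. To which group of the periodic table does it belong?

Look for the largest jump between consecutive ionization energies: IE7/IE6 ≈ 3.2, far larger than any earlier ratio.
That jump marks the point where a core electron is being removed. So the atom has 6 valence electrons.
A main-group element with 6 valence electrons is in group 16.

Group 16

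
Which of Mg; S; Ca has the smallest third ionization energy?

S

IE_3 is the cost of taking one more electron from the +2 cation: Mg²⁺ is the bare [Ne] core; S²⁺ still has 4 valence electrons; Ca²⁺ is the bare [Ar] core.
Breaking into a closed-shell core is much more expensive than removing a leftover valence electron — Ca and Mg have the largest IE_3 here.
The numbers (kJ/mol): Mg 7733, S 3357, Ca 4912.
Overall IE_3 order: S < Ca < Mg.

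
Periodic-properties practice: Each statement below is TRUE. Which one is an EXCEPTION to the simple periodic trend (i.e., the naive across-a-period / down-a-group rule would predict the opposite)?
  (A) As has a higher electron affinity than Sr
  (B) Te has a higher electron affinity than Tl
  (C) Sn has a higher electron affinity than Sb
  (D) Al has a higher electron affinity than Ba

The general trend: electron affinity increases across a period and decreases down a group.
(A) As (period 4, group 15) vs Sr (period 5, group 2): the stated order agrees with the simple trend.
(B) Te (period 5, group 16) vs Tl (period 6, group 13): the stated order agrees with the simple trend.
(C) Sn (period 5, group 14) vs Sb (period 5, group 15): the stated order contradicts the simple trend.
(D) Al (period 3, group 13) vs Ba (period 6, group 2): the stated order agrees with the simple trend.
The exception is (C): adding an electron to Sb's half-filled 5p³ is unfavourable, so Sn has the more exothermic EA.

(C)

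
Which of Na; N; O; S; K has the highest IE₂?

The second ionization energy removes an electron from the +1 ion. For each element: Na⁺ is the bare [Ne] core; N⁺ still has 4 valence electrons; O⁺ still has 5 valence electrons; S⁺ still has 5 valence electrons; K⁺ is the bare [Ar] core.
Usually core removal costs more than valence removal, but here the competition is close: a tightly held n=2 valence electron can cost more to remove than an n=3 core electron, so the actual values have to decide it.
Valence configurations: N⁺ [He]2s²2p², O⁺ [He]2s²2p³, S⁺ [Ne]3s²3p³.
The numbers (kJ/mol): Na 4562, N 2856, O 3388, S 2252, K 3052.
Hence IE_2: S < N < K < O < Na.

Na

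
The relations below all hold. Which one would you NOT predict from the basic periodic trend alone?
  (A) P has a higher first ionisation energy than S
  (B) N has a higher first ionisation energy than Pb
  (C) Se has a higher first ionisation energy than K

(A)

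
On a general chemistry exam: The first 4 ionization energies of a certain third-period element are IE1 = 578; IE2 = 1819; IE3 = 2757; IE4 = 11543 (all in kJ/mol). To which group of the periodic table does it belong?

Look for the largest jump between consecutive ionization energies: IE4/IE3 ≈ 4.2, far larger than any earlier ratio.
That jump marks the point where a core electron is being removed. So the atom has 3 valence electrons.
A main-group element with 3 valence electrons is in group 13.

Group 13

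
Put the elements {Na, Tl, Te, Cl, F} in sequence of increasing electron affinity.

Tl, Na, Te, F, Cl

F is in period 2, group 17; Na is in period 3, group 1; Cl is in period 3, group 17; Te is in period 5, group 16; Tl is in period 6, group 13.
Adding an electron releases more energy for atoms nearer the top right (short of the noble gases).
Neither a single period nor a single group — weigh both effects.
Na > Tl: period and group pull opposite ways; the down-group shift dominates (53 vs 19 kJ/mol).
Te > Na: period and group pull opposite ways; the across-period shift dominates (190 vs 53 kJ/mol).
F > Te: both effects reinforce here, so F is clearly the higher of the two.
Cl > F: this pair runs against the simple trend — see the exception note.
Note the exception: Cl has a higher electron affinity than F, contrary to the simple trend — F's small 2p subshell makes the incoming electron feel strong e⁻–e⁻ repulsion, so Cl actually releases more energy on gaining an electron.
For reference (kJ/mol): F 328, Na 53, Cl 349, Te 190, Tl 19.
So from lowest to highest: Tl < Na < Te < F < Cl.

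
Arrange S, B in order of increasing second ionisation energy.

The second ionization energy removes an electron from the +1 ion. For each element: S⁺ still has 5 valence electrons; B⁺ still has 2 valence electrons.
All are still removing valence electrons, so compare the +1 ions as you would atoms: IE_2 generally rises across a period (higher Z_eff) and falls down a group (larger shell), subject to the usual subshell exceptions.
Valence configurations: S⁺ [Ne]3s²3p³, B⁺ [He]2s².
Tabulated IE_2 (kJ/mol): S 2252, B 2427.
Overall IE_2 order: S < B.

S < B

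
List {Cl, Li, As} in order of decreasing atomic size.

Radius decreases left→right (rising Z_eff, same n) and increases top→bottom (higher n).
Here both period and group differ, so the two effects have to be weighed against each other.
As > Cl: relative to Cl, both the across-period and down-group shifts push As's atomic radius up.
Li > As: the two effects oppose for this pair; the across-period effect wins (133 vs 121 pm).
Approximate values (pm): Li 133, Cl 99, As 121.
So from largest to smallest: Li > As > Cl.

Li > As > Cl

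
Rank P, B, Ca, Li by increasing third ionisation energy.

P, B, Ca, Li

IE_3 is the cost of taking one more electron from the +2 cation: P²⁺ still has 3 valence electrons; B²⁺ still has 1 valence electron; Ca²⁺ is the bare [Ar] core; Li²⁺ is already 1 electron into the core.
Pulling an electron out of a noble-gas core costs far more than removing a remaining valence electron, so Ca and Li sit at the high end of IE_3.
Valence configurations: P²⁺ [Ne]3s²3p¹, B²⁺ [He]2s¹.
Approximate IE_3 values (kJ/mol): P 2914, B 3660, Ca 4912, Li 11815.
Overall IE_3 order: P < B < Ca < Li.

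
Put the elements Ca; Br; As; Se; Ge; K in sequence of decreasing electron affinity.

Br > Se > Ge > As > K > Ca

K is in period 4, group 1; Ca is in period 4, group 2; Ge is in period 4, group 14; As is in period 4, group 15; Se is in period 4, group 16; Br is in period 4, group 17.
Adding an electron releases more energy for atoms nearer the top right (short of the noble gases).
All lie in period 4; the across-period trend (electron affinity increases left to right) applies, with the exception below.
Note the exception: K has a higher electron affinity than Ca, contrary to the simple trend — adding an electron to Ca (ns²) has to open a new, higher-energy np subshell, which is unfavourable.
Note the exception: Ge has a higher electron affinity than As, contrary to the simple trend — adding an electron to As's half-filled 4p³ is unfavourable, so Ge (4p²) has the more exothermic EA.
Tabulated electron affinity (kJ/mol): K 48, Ca 2, Ge 119, As 78, Se 195, Br 325.
So from highest to lowest: Br > Se > Ge > As > K > Ca.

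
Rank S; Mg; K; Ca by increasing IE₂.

Ca < Mg < S < K

Consider each +1 ion: S⁺ still has 5 valence electrons; Mg⁺ still has 1 valence electron; K⁺ is the bare [Ar] core; Ca⁺ still has 1 valence electron.
Pulling an electron out of a noble-gas core costs far more than removing a remaining valence electron, so K sits at the high end of IE_2.
Valence configurations: S⁺ [Ne]3s²3p³, Mg⁺ [Ne]3s¹, Ca⁺ [Ar]4s¹.
Approximate IE_2 values (kJ/mol): S 2252, Mg 1451, K 3052, Ca 1145.
Overall IE_2 order: Ca < Mg < S < K.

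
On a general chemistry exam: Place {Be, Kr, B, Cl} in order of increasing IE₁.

B, Be, Cl, Kr

Be is in period 2, group 2; B is in period 2, group 13; Cl is in period 3, group 17; Kr is in period 4, group 18.
Across a period the outer electron is held more tightly (higher IE₁); down a group it sits in a higher shell, more shielded, and comes off more easily.
Here both period and group differ, so the two effects have to be weighed against each other.
Be > B: this pair runs against the simple trend — see the exception note.
Cl > Be: the two effects oppose for this pair; the across-period effect wins (1251 vs 900 kJ/mol).
Kr > Cl: the two effects oppose for this pair; the across-period effect wins (1351 vs 1251 kJ/mol).
Note the exception: Be has a higher first ionization energy than B, contrary to the simple trend — removing B's lone 2p electron is easier than breaking Be's filled 2s².
Approximate values (kJ/mol): Be 900, B 801, Cl 1251, Kr 1351.
So from lowest to highest: B < Be < Cl < Kr.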